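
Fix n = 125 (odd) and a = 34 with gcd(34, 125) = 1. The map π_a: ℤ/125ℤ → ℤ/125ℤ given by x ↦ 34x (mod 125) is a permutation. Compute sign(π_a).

+1

Start at x=116: 116 → 69 → 96 → 14 → 101 → 59 → 6 → … (one orbit).
7 cycles of lengths [50, 50, 10, 10, 2, 2, 1].
Σ(ℓ_i−1) = 125−7 = 118; sign = (−1)^118 = +1.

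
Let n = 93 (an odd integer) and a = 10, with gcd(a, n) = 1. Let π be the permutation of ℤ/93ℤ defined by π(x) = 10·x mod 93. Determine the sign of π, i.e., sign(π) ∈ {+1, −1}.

Orbit of 25 under x↦10x: [25, 64, 82, 76, 16, 67, 19]… (length divides ord_93(10)).
Cycle type of π: 15×6 + 1×3; total 9 cycles.
Σ(ℓ_i−1) = 93−9 = 84; sign = (−1)^84 = +1.

+1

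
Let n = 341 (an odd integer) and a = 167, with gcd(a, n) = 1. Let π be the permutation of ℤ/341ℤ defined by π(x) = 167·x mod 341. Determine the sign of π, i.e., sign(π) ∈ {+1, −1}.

+1

Start at x=239: 239 → 16 → 285 → 196 → 337 → 14 → 292 → … (one orbit).
π_167 has 13 disjoint cycles with lengths [30, 30, 30, 30, 30, 30, 30, 30, 30, 30, 30, 10, 1] on {0,…,340}.
sign(π) = (−1)^{n − #cycles} = (−1)^{341−13} = (−1)^328 = +1.
The Jacobi symbol (167|341) = +1 (Zolotarev) agrees.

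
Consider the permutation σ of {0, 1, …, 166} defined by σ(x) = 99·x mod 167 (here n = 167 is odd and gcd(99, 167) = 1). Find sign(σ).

+1

Orbit of 49 under x↦99x: [49, 8, 124, 85, 65, 89, 127]… (length divides ord_167(99)).
Cycle type of π: 83×2 + 1; total 3 cycles.
Σ(ℓ_i−1) = 167−3 = 164; sign = (−1)^164 = +1.
Zolotarev: (99|167) = +1, matching the cycle-count sign.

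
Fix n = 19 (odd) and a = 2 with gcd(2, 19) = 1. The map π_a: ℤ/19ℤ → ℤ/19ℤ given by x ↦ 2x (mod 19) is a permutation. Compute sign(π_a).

Start at x=8: 8 → 16 → 13 → 7 → 14 → 9 → 18 → … (one orbit).
Cycle lengths of π_2 on ℤ/19ℤ: [18, 1]; 2 cycles in total.
Σ(ℓ_i−1) = 19−2 = 17; sign = (−1)^17 = -1.
The Jacobi symbol (2|19) = -1 (Zolotarev) agrees.

-1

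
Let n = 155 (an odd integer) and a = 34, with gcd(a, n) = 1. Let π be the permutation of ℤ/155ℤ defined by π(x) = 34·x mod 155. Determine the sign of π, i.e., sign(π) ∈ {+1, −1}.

-1

Orbit of 51 under x↦34x: [51, 29, 56, 44, 101, 24, 41]… (length divides ord_155(34)).
Decompose π into cycles: lengths [30, 30, 30, 30, 30, 2, 2, 1] (8 cycles, including the fixed point 0).
Σ(ℓ_i−1) = 155−8 = 147; sign = (−1)^147 = -1.
The Jacobi symbol (34|155) = -1 (Zolotarev) agrees.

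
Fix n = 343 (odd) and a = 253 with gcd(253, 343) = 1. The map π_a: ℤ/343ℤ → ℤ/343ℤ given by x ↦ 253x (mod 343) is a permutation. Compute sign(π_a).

+1

Orbit of 134 under x↦253x: [134, 288, 148, 57, 15, 22, 78]… (length divides ord_343(253)).
Decompose π into cycles: lengths [49, 49, 49, 49, 49, 49, 7, 7, 7, 7, 7, 7, 1, 1, 1, 1, 1, 1, 1] (19 cycles, including the fixed point 0).
19 cycles on 343: each ℓ→(−1)^(ℓ−1), product (−1)^324 = +1.
Via Zolotarev, sign(π_{253}) = (253|343) = +1.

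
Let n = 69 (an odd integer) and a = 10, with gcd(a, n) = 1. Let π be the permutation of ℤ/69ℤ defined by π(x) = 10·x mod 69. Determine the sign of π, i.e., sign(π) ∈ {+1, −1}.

Trace 13: π^k(13) = [13, 61, 58, 28, 4, 40, 55] for k=0..6.
Cycle lengths of π_10 on ℤ/69ℤ: [22, 22, 22, 1, 1, 1]; 6 cycles in total.
Σ(ℓ_i−1) = 69−6 = 63; sign = (−1)^63 = -1.
Check: (10/69) = -1 by Zolotarev.

-1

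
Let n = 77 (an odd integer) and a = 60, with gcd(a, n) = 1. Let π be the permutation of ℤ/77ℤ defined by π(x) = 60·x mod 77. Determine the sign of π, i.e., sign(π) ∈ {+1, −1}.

+1

Trace 71: π^k(71) = [71, 25, 37, 64, 67, 16, 36] for k=0..6.
The orbit structure of x ↦ 60x mod 77: 9 orbits of sizes [15, 15, 15, 15, 5, 5, 3, 3, 1].
sign(π) = (−1)^{n − #cycles} = (−1)^{77−9} = (−1)^68 = +1.
(60|77)_J = +1 (Zolotarev's lemma cross-check).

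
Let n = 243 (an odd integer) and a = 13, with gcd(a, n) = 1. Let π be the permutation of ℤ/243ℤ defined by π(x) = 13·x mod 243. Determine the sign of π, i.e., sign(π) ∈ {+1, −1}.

+1

Trace 160: π^k(160) = [160, 136, 67, 142, 145, 184, 205] for k=0..6.
Cycle lengths of π_13 on ℤ/243ℤ: [81, 81, 27, 27, 9, 9, 3, 3, 1, 1, 1]; 11 cycles in total.
Σ(ℓ_i−1) = 243−11 = 232; sign = (−1)^232 = +1.
Check: (13/243) = +1 by Zolotarev.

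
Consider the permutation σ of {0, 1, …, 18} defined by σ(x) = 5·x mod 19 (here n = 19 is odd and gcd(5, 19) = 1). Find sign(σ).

Orbit of 16 under x↦5x: [16, 4, 1, 5, 6, 11, 17]… (length divides ord_19(5)).
Cycle type of π: 9×2 + 1; total 3 cycles.
19 − 3 = 16 transpositions; sign(π) = (−1)^16 = +1.
Check: (5/19) = +1 by Zolotarev.

+1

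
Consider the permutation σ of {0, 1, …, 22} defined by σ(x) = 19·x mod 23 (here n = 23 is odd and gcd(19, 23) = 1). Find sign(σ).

-1

Start at x=21: 21 → 8 → 14 → 13 → 17 → 1 → 19 → … (one orbit).
Decompose π into cycles: lengths [22, 1] (2 cycles, including the fixed point 0).
2 cycles on 23: each ℓ→(−1)^(ℓ−1), product (−1)^21 = -1.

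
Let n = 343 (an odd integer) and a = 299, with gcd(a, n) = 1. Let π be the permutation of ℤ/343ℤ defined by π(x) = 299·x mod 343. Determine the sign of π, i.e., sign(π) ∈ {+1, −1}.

-1

Trace 293: π^k(293) = [293, 142, 269, 169, 110, 305, 300] for k=0..6.
π_299 has 4 disjoint cycles with lengths [294, 42, 6, 1] on {0,…,342}.
With 4 cycles on 343 points, sign = (−1)^{343−4} = -1.
Zolotarev: (299|343) = -1, matching the cycle-count sign.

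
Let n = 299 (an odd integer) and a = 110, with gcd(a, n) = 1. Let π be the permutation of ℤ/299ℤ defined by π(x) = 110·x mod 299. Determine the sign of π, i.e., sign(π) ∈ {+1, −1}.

Trace 48: π^k(48) = [48, 197, 142, 72, 146, 213, 108] for k=0..6.
6 cycles of lengths [132, 132, 12, 11, 11, 1].
n − c = 299 − 6 = 293; sign = (−1)^293 = -1.

-1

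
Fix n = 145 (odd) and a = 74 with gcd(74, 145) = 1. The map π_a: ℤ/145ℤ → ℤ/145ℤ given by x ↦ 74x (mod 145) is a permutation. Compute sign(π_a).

+1

Trace 81: π^k(81) = [81, 49, 1, 74, 111, 94, 141] for k=0..6.
Cycle lengths of π_74 on ℤ/145ℤ: [14, 14, 14, 14, 14, 14, 14, 14, 7, 7, 7, 7, 2, 2, 1]; 15 cycles in total.
145 − 15 = 130 transpositions; sign(π) = (−1)^130 = +1.
Via Zolotarev, sign(π_{74}) = (74|145) = +1.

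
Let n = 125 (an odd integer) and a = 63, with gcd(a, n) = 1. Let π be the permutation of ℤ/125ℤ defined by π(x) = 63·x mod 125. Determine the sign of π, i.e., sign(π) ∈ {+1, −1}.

Orbit of 22 under x↦63x: [22, 11, 68, 34, 17, 71, 98]… (length divides ord_125(63)).
Decompose π into cycles: lengths [100, 20, 4, 1] (4 cycles, including the fixed point 0).
Σ(ℓ_i−1) = 125−4 = 121; sign = (−1)^121 = -1.

-1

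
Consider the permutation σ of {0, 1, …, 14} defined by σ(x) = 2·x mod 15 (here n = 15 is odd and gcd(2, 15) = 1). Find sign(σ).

+1

Trace 1: π^k(1) = [1, 2, 4, 8] for k=0..3.
Cycle lengths of π_2 on ℤ/15ℤ: [4, 4, 4, 2, 1]; 5 cycles in total.
15 − 5 = 10 transpositions; sign(π) = (−1)^10 = +1.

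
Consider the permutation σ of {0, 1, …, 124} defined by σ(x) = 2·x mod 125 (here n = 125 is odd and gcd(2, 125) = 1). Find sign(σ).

-1

Start at x=26: 26 → 52 → 104 → 83 → 41 → 82 → 39 → … (one orbit).
The orbit structure of x ↦ 2x mod 125: 4 orbits of sizes [100, 20, 4, 1].
n − c = 125 − 4 = 121; sign = (−1)^121 = -1.
The Jacobi symbol (2|125) = -1 (Zolotarev) agrees.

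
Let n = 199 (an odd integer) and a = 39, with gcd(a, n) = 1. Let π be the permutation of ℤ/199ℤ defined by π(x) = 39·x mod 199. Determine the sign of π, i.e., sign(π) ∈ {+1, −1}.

Orbit of 58 under x↦39x: [58, 73, 61, 190, 47, 42, 46]… (length divides ord_199(39)).
The orbit structure of x ↦ 39x mod 199: 2 orbits of sizes [198, 1].
sign(π) = (−1)^{n − #cycles} = (−1)^{199−2} = (−1)^197 = -1.
Check: (39/199) = -1 by Zolotarev.

-1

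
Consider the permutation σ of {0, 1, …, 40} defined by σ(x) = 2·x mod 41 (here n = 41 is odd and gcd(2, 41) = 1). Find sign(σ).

Orbit of 39 under x↦2x: [39, 37, 33, 25, 9, 18, 36]… (length divides ord_41(2)).
Cycle type of π: 20×2 + 1; total 3 cycles.
Σ(ℓ_i−1) = 41−3 = 38; sign = (−1)^38 = +1.

+1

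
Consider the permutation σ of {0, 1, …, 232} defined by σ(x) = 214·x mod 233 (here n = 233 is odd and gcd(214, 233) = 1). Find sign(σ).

+1

Trace 142: π^k(142) = [142, 98, 2, 195, 23, 29, 148] for k=0..6.
5 cycles of lengths [58, 58, 58, 58, 1].
n − c = 233 − 5 = 228; sign = (−1)^228 = +1.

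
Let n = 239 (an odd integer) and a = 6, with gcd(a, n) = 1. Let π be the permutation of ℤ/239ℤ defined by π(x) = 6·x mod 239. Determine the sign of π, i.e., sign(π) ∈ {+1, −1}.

+1

Orbit of 1 under x↦6x: [1, 6, 36, 216, 101, 128, 51]… (length divides ord_239(6)).
Cycle type of π: 17×14 + 1; total 15 cycles.
n − c = 239 − 15 = 224; sign = (−1)^224 = +1.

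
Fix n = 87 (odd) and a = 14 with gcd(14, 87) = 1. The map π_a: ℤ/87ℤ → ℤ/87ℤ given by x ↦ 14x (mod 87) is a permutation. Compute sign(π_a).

Trace 49: π^k(49) = [49, 77, 34, 41, 52, 32, 13] for k=0..6.
5 cycles of lengths [28, 28, 28, 2, 1].
n − c = 87 − 5 = 82; sign = (−1)^82 = +1.

+1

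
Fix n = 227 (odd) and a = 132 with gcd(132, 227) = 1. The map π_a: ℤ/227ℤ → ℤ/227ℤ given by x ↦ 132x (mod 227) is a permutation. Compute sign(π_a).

+1

Trace 63: π^k(63) = [63, 144, 167, 25, 122, 214, 100] for k=0..6.
The orbit structure of x ↦ 132x mod 227: 3 orbits of sizes [113, 113, 1].
Σ(ℓ_i−1) = 227−3 = 224; sign = (−1)^224 = +1.
(132|227)_J = +1 (Zolotarev's lemma cross-check).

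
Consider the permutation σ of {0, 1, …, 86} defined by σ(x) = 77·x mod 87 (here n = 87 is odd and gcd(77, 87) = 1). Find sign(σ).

Trace 2: π^k(2) = [2, 67, 26, 1, 77, 13, 44] for k=0..6.
The orbit structure of x ↦ 77x mod 87: 5 orbits of sizes [28, 28, 28, 2, 1].
87 − 5 = 82 transpositions; sign(π) = (−1)^82 = +1.
Check: (77/87) = +1 by Zolotarev.

+1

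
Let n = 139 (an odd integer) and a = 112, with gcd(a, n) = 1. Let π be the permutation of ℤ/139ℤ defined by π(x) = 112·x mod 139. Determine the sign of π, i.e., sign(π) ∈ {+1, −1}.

+1

Start at x=36: 36 → 1 → 112 → 34 → 55 → 44 → 63 → … (one orbit).
The orbit structure of x ↦ 112x mod 139: 7 orbits of sizes [23, 23, 23, 23, 23, 23, 1].
With 7 cycles on 139 points, sign = (−1)^{139−7} = +1.
Zolotarev: (112|139) = +1, matching the cycle-count sign.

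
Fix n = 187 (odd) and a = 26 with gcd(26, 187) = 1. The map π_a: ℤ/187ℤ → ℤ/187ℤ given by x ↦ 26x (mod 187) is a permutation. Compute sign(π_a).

+1

Start at x=89: 89 → 70 → 137 → 9 → 47 → 100 → 169 → … (one orbit).
The orbit structure of x ↦ 26x mod 187: 9 orbits of sizes [40, 40, 40, 40, 8, 8, 5, 5, 1].
187 − 9 = 178 transpositions; sign(π) = (−1)^178 = +1.
Zolotarev: (26|187) = +1, matching the cycle-count sign.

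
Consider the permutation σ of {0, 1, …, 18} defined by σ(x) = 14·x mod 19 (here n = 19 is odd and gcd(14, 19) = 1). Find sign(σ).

Start at x=1: 1 → 14 → 6 → 8 → 17 → 10 → 7 → … (one orbit).
Cycle lengths of π_14 on ℤ/19ℤ: [18, 1]; 2 cycles in total.
n − c = 19 − 2 = 17; sign = (−1)^17 = -1.
(14|19)_J = -1 (Zolotarev's lemma cross-check).

-1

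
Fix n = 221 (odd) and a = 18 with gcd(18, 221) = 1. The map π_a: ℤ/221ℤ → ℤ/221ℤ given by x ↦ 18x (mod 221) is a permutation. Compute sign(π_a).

-1

Start at x=86: 86 → 1 → 18 → 103 → 86 (one orbit).
Cycle lengths of π_18 on ℤ/221ℤ: [4, 4, 4, 4, 4, 4, 4, 4, 4, 4, 4, 4, 4, 4, 4, 4, 4, 4, 4, 4, 4, 4, 4, 4, 4, 4, 4, 4, 4, 4, 4, 4, 4, 4, 4, 4, 4, 4, 4, 4, 4, 4, 4, 4, 4, 4, 4, 4, 4, 4, 4, 1, 1, 1, 1, 1, 1, 1, 1, 1, 1, 1, 1, 1, 1, 1, 1, 1]; 68 cycles in total.
With 68 cycles on 221 points, sign = (−1)^{221−68} = -1.
The Jacobi symbol (18|221) = -1 (Zolotarev) agrees.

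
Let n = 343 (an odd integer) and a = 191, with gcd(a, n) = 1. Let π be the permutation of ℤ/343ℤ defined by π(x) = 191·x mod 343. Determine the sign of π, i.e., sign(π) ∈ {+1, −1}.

Orbit of 226 under x↦191x: [226, 291, 15, 121, 130, 134, 212]… (length divides ord_343(191)).
Cycle lengths of π_191 on ℤ/343ℤ: [147, 147, 21, 21, 3, 3, 1]; 7 cycles in total.
7 cycles on 343: each ℓ→(−1)^(ℓ−1), product (−1)^336 = +1.

+1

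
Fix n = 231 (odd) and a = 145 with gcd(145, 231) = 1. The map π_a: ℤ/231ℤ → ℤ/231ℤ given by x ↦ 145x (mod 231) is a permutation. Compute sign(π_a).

Trace 148: π^k(148) = [148, 208, 130, 139, 58, 94, 1] for k=0..6.
Cycle lengths of π_145 on ℤ/231ℤ: [30, 30, 30, 30, 30, 30, 10, 10, 10, 6, 6, 6, 1, 1, 1]; 15 cycles in total.
sign(π) = (−1)^{n − #cycles} = (−1)^{231−15} = (−1)^216 = +1.
(145|231)_J = +1 (Zolotarev's lemma cross-check).

+1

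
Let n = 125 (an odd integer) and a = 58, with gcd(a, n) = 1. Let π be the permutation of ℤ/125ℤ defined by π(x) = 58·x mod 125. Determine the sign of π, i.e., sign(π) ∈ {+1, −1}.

-1

Trace 114: π^k(114) = [114, 112, 121, 18, 44, 52, 16] for k=0..6.
The orbit structure of x ↦ 58x mod 125: 4 orbits of sizes [100, 20, 4, 1].
Σ(ℓ_i−1) = 125−4 = 121; sign = (−1)^121 = -1.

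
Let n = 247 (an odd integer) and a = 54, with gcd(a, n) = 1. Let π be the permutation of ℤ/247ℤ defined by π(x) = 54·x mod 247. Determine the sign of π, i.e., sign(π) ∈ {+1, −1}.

-1

Trace 144: π^k(144) = [144, 119, 4, 216, 55, 6, 77] for k=0..6.
The orbit structure of x ↦ 54x mod 247: 10 orbits of sizes [36, 36, 36, 36, 36, 36, 12, 9, 9, 1].
247 − 10 = 237 transpositions; sign(π) = (−1)^237 = -1.
Via Zolotarev, sign(π_{54}) = (54|247) = -1.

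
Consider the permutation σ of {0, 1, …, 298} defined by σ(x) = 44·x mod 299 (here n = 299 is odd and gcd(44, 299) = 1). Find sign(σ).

Start at x=44: 44 → 142 → 268 → 131 → 83 → 64 → 125 → … (one orbit).
Decompose π into cycles: lengths [44, 44, 44, 44, 44, 44, 22, 4, 4, 4, 1] (11 cycles, including the fixed point 0).
Σ(ℓ_i−1) = 299−11 = 288; sign = (−1)^288 = +1.
Zolotarev: (44|299) = +1, matching the cycle-count sign.

+1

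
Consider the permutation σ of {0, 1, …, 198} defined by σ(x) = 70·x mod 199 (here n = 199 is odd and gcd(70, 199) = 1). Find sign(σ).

+1

Orbit of 20 under x↦70x: [20, 7, 92, 72, 65, 172, 100]… (length divides ord_199(70)).
Cycle lengths of π_70 on ℤ/199ℤ: [99, 99, 1]; 3 cycles in total.
With 3 cycles on 199 points, sign = (−1)^{199−3} = +1.
(70|199)_J = +1 (Zolotarev's lemma cross-check).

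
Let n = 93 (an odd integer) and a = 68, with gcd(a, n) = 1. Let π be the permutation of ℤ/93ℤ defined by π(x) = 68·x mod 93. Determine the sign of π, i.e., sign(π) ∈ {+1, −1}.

Orbit of 92 under x↦68x: [92, 25, 26, 1, 68, 67]… (length divides ord_93(68)).
π_68 has 17 disjoint cycles with lengths [6, 6, 6, 6, 6, 6, 6, 6, 6, 6, 6, 6, 6, 6, 6, 2, 1] on {0,…,92}.
n − c = 93 − 17 = 76; sign = (−1)^76 = +1.

+1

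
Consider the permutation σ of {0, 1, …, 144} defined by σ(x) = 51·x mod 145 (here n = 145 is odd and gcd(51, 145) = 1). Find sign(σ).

Start at x=111: 111 → 6 → 16 → 91 → 1 → 51 → 136 → … (one orbit).
Cycle lengths of π_51 on ℤ/145ℤ: [14, 14, 14, 14, 14, 14, 14, 14, 14, 14, 1, 1, 1, 1, 1]; 15 cycles in total.
15 cycles on 145: each ℓ→(−1)^(ℓ−1), product (−1)^130 = +1.
The Jacobi symbol (51|145) = +1 (Zolotarev) agrees.

+1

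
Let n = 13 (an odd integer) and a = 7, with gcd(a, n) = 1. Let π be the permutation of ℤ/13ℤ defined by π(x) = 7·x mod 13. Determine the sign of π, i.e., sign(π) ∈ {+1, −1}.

Trace 12: π^k(12) = [12, 6, 3, 8, 4, 2, 1] for k=0..6.
π_7 has 2 disjoint cycles with lengths [12, 1] on {0,…,12}.
13 − 2 = 11 transpositions; sign(π) = (−1)^11 = -1.

-1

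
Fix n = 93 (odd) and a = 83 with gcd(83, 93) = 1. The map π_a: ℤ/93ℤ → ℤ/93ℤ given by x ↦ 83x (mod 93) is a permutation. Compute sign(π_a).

Orbit of 25 under x↦83x: [25, 29, 82, 17, 16, 26, 19]… (length divides ord_93(83)).
Cycle lengths of π_83 on ℤ/93ℤ: [30, 30, 30, 2, 1]; 5 cycles in total.
n − c = 93 − 5 = 88; sign = (−1)^88 = +1.
The Jacobi symbol (83|93) = +1 (Zolotarev) agrees.

+1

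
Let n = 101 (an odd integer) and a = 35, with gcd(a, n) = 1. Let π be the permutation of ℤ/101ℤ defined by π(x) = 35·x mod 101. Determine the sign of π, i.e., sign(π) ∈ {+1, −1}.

-1

Start at x=15: 15 → 20 → 94 → 58 → 10 → 47 → 29 → … (one orbit).
π_35 has 2 disjoint cycles with lengths [100, 1] on {0,…,100}.
Σ(ℓ_i−1) = 101−2 = 99; sign = (−1)^99 = -1.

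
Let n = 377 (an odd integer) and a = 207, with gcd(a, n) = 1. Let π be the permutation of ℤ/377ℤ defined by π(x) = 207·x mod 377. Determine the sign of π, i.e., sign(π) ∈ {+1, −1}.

Start at x=129: 129 → 313 → 324 → 339 → 51 → 1 → 207 → … (one orbit).
33 cycles of lengths [14, 14, 14, 14, 14, 14, 14, 14, 14, 14, 14, 14, 14, 14, 14, 14, 14, 14, 14, 14, 14, 14, 14, 14, 14, 14, 2, 2, 2, 2, 2, 2, 1].
Σ(ℓ_i−1) = 377−33 = 344; sign = (−1)^344 = +1.

+1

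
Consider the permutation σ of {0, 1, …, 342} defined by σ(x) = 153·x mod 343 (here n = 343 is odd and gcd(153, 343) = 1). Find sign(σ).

-1

Orbit of 279 under x↦153x: [279, 155, 48, 141, 307, 323, 27]… (length divides ord_343(153)).
Decompose π into cycles: lengths [98, 98, 98, 14, 14, 14, 2, 2, 2, 1] (10 cycles, including the fixed point 0).
n − c = 343 − 10 = 333; sign = (−1)^333 = -1.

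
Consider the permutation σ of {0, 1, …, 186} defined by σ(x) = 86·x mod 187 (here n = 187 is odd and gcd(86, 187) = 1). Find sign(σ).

+1

Trace 103: π^k(103) = [103, 69, 137, 1, 86] for k=0..4.
π_86 has 51 disjoint cycles with lengths [5, 5, 5, 5, 5, 5, 5, 5, 5, 5, 5, 5, 5, 5, 5, 5, 5, 5, 5, 5, 5, 5, 5, 5, 5, 5, 5, 5, 5, 5, 5, 5, 5, 5, 1, 1, 1, 1, 1, 1, 1, 1, 1, 1, 1, 1, 1, 1, 1, 1, 1] on {0,…,186}.
51 cycles on 187: each ℓ→(−1)^(ℓ−1), product (−1)^136 = +1.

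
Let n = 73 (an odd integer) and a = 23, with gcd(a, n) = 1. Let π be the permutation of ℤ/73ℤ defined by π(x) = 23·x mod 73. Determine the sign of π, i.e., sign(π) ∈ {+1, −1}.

Orbit of 64 under x↦23x: [64, 12, 57, 70, 4, 19, 72]… (length divides ord_73(23)).
Cycle type of π: 36×2 + 1; total 3 cycles.
n − c = 73 − 3 = 70; sign = (−1)^70 = +1.
Via Zolotarev, sign(π_{23}) = (23|73) = +1.

+1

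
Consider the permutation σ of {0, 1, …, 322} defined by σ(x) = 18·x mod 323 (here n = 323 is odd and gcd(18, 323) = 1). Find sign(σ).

-1

Trace 1: π^k(1) = [1, 18] for k=0..1.
The orbit structure of x ↦ 18x mod 323: 170 orbits of sizes [2, 2, 2, 2, 2, 2, 2, 2, 2, 2, 2, 2, 2, 2, 2, 2, 2, 2, 2, 2, 2, 2, 2, 2, 2, 2, 2, 2, 2, 2, 2, 2, 2, 2, 2, 2, 2, 2, 2, 2, 2, 2, 2, 2, 2, 2, 2, 2, 2, 2, 2, 2, 2, 2, 2, 2, 2, 2, 2, 2, 2, 2, 2, 2, 2, 2, 2, 2, 2, 2, 2, 2, 2, 2, 2, 2, 2, 2, 2, 2, 2, 2, 2, 2, 2, 2, 2, 2, 2, 2, 2, 2, 2, 2, 2, 2, 2, 2, 2, 2, 2, 2, 2, 2, 2, 2, 2, 2, 2, 2, 2, 2, 2, 2, 2, 2, 2, 2, 2, 2, 2, 2, 2, 2, 2, 2, 2, 2, 2, 2, 2, 2, 2, 2, 2, 2, 2, 2, 2, 2, 2, 2, 2, 2, 2, 2, 2, 2, 2, 2, 2, 2, 2, 1, 1, 1, 1, 1, 1, 1, 1, 1, 1, 1, 1, 1, 1, 1, 1, 1].
Σ(ℓ_i−1) = 323−170 = 153; sign = (−1)^153 = -1.
Check: (18/323) = -1 by Zolotarev.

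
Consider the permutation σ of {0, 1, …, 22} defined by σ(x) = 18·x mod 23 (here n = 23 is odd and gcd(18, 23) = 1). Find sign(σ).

Trace 1: π^k(1) = [1, 18, 2, 13, 4, 3, 8] for k=0..6.
Cycle lengths of π_18 on ℤ/23ℤ: [11, 11, 1]; 3 cycles in total.
sign(π) = (−1)^{n − #cycles} = (−1)^{23−3} = (−1)^20 = +1.
Check: (18/23) = +1 by Zolotarev.

+1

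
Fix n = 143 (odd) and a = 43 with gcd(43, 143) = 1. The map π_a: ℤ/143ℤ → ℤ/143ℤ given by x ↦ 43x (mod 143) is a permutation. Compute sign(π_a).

Start at x=1: 1 → 43 → 133 → 142 → 100 → 10 → 1 (one orbit).
Decompose π into cycles: lengths [6, 6, 6, 6, 6, 6, 6, 6, 6, 6, 6, 6, 6, 6, 6, 6, 6, 6, 6, 6, 6, 6, 2, 2, 2, 2, 2, 1] (28 cycles, including the fixed point 0).
143 − 28 = 115 transpositions; sign(π) = (−1)^115 = -1.

-1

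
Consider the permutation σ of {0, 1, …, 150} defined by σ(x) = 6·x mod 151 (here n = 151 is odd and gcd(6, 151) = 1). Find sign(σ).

-1

Start at x=146: 146 → 121 → 122 → 128 → 13 → 78 → 15 → … (one orbit).
The orbit structure of x ↦ 6x mod 151: 2 orbits of sizes [150, 1].
151 − 2 = 149 transpositions; sign(π) = (−1)^149 = -1.
(6|151)_J = -1 (Zolotarev's lemma cross-check).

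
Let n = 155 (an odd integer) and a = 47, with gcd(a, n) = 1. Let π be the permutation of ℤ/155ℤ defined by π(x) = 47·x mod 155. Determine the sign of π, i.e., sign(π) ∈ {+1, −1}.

-1

Trace 39: π^k(39) = [39, 128, 126, 32, 109, 8, 66] for k=0..6.
14 cycles of lengths [20, 20, 20, 20, 20, 20, 5, 5, 5, 5, 5, 5, 4, 1].
Σ(ℓ_i−1) = 155−14 = 141; sign = (−1)^141 = -1.
Zolotarev: (47|155) = -1, matching the cycle-count sign.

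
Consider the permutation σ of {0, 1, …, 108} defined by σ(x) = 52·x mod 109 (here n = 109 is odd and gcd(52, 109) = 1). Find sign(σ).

-1

Start at x=51: 51 → 36 → 19 → 7 → 37 → 71 → 95 → … (one orbit).
2 cycles of lengths [108, 1].
2 cycles on 109: each ℓ→(−1)^(ℓ−1), product (−1)^107 = -1.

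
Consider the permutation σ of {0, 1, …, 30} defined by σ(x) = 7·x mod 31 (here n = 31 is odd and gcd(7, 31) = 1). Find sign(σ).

+1

Trace 20: π^k(20) = [20, 16, 19, 9, 1, 7, 18] for k=0..6.
π_7 has 3 disjoint cycles with lengths [15, 15, 1] on {0,…,30}.
With 3 cycles on 31 points, sign = (−1)^{31−3} = +1.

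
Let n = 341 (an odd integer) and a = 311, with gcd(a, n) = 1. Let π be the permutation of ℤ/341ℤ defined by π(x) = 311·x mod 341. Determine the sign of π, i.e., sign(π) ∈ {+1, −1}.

+1

Orbit of 125 under x↦311x: [125, 1, 311, 218, 280]… (length divides ord_341(311)).
The orbit structure of x ↦ 311x mod 341: 93 orbits of sizes [5, 5, 5, 5, 5, 5, 5, 5, 5, 5, 5, 5, 5, 5, 5, 5, 5, 5, 5, 5, 5, 5, 5, 5, 5, 5, 5, 5, 5, 5, 5, 5, 5, 5, 5, 5, 5, 5, 5, 5, 5, 5, 5, 5, 5, 5, 5, 5, 5, 5, 5, 5, 5, 5, 5, 5, 5, 5, 5, 5, 5, 5, 1, 1, 1, 1, 1, 1, 1, 1, 1, 1, 1, 1, 1, 1, 1, 1, 1, 1, 1, 1, 1, 1, 1, 1, 1, 1, 1, 1, 1, 1, 1].
n − c = 341 − 93 = 248; sign = (−1)^248 = +1.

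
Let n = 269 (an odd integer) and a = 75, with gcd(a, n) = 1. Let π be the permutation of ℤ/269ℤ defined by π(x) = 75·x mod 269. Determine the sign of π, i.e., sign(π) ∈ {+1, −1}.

-1

Start at x=229: 229 → 228 → 153 → 177 → 94 → 56 → 165 → … (one orbit).
Decompose π into cycles: lengths [268, 1] (2 cycles, including the fixed point 0).
With 2 cycles on 269 points, sign = (−1)^{269−2} = -1.
(75|269)_J = -1 (Zolotarev's lemma cross-check).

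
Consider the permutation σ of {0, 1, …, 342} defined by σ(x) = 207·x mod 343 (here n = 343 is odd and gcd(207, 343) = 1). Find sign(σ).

Start at x=233: 233 → 211 → 116 → 2 → 71 → 291 → 212 → … (one orbit).
Cycle type of π: 147×2 + 21×2 + 3×2 + 1; total 7 cycles.
With 7 cycles on 343 points, sign = (−1)^{343−7} = +1.

+1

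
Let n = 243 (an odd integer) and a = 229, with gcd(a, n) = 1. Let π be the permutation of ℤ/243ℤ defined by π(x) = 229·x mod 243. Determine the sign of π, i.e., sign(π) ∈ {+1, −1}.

+1

Trace 19: π^k(19) = [19, 220, 79, 109, 175, 223, 37] for k=0..6.
π_229 has 11 disjoint cycles with lengths [81, 81, 27, 27, 9, 9, 3, 3, 1, 1, 1] on {0,…,242}.
243 − 11 = 232 transpositions; sign(π) = (−1)^232 = +1.
The Jacobi symbol (229|243) = +1 (Zolotarev) agrees.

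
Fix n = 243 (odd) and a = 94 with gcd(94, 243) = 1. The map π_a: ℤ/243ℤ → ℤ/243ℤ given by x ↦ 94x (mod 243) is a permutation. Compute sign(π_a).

+1

Trace 127: π^k(127) = [127, 31, 241, 55, 67, 223, 64] for k=0..6.
11 cycles of lengths [81, 81, 27, 27, 9, 9, 3, 3, 1, 1, 1].
n − c = 243 − 11 = 232; sign = (−1)^232 = +1.
Check: (94/243) = +1 by Zolotarev.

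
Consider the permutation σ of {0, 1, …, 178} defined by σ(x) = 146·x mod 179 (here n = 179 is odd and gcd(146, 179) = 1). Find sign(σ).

Trace 145: π^k(145) = [145, 48, 27, 4, 47, 60, 168] for k=0..6.
π_146 has 3 disjoint cycles with lengths [89, 89, 1] on {0,…,178}.
n − c = 179 − 3 = 176; sign = (−1)^176 = +1.

+1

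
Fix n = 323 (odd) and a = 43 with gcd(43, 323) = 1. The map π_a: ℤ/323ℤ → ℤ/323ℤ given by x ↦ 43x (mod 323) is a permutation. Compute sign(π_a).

+1

Orbit of 16 under x↦43x: [16, 42, 191, 138, 120, 315, 302]… (length divides ord_323(43)).
π_43 has 9 disjoint cycles with lengths [72, 72, 72, 72, 9, 9, 8, 8, 1] on {0,…,322}.
323 − 9 = 314 transpositions; sign(π) = (−1)^314 = +1.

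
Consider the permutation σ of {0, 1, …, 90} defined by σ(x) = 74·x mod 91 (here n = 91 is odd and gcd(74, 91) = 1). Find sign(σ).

+1

Start at x=16: 16 → 1 → 74 → 16 (one orbit).
Decompose π into cycles: lengths [3, 3, 3, 3, 3, 3, 3, 3, 3, 3, 3, 3, 3, 3, 3, 3, 3, 3, 3, 3, 3, 3, 3, 3, 3, 3, 3, 3, 3, 3, 1] (31 cycles, including the fixed point 0).
31 cycles on 91: each ℓ→(−1)^(ℓ−1), product (−1)^60 = +1.
(74|91)_J = +1 (Zolotarev's lemma cross-check).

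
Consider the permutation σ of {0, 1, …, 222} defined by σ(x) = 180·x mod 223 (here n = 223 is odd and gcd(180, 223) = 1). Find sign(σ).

-1

Trace 141: π^k(141) = [141, 181, 22, 169, 92, 58, 182] for k=0..6.
The orbit structure of x ↦ 180x mod 223: 2 orbits of sizes [222, 1].
With 2 cycles on 223 points, sign = (−1)^{223−2} = -1.
Check: (180/223) = -1 by Zolotarev.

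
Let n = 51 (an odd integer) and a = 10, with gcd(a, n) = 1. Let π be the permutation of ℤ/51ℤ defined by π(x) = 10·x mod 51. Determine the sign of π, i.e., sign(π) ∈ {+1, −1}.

-1

Start at x=13: 13 → 28 → 25 → 46 → 1 → 10 → 49 → … (one orbit).
The orbit structure of x ↦ 10x mod 51: 6 orbits of sizes [16, 16, 16, 1, 1, 1].
51 − 6 = 45 transpositions; sign(π) = (−1)^45 = -1.
Check: (10/51) = -1 by Zolotarev.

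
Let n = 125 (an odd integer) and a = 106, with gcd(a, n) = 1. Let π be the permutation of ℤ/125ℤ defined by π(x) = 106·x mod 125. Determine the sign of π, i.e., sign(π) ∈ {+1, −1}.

+1

Orbit of 56 under x↦106x: [56, 61, 91, 21, 101, 81, 86]… (length divides ord_125(106)).
Cycle type of π: 25×4 + 5×4 + 1×5; total 13 cycles.
With 13 cycles on 125 points, sign = (−1)^{125−13} = +1.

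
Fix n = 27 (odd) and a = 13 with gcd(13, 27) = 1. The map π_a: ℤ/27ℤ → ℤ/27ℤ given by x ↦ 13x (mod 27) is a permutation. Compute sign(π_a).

+1

Start at x=1: 1 → 13 → 7 → 10 → 22 → 16 → 19 → … (one orbit).
Cycle lengths of π_13 on ℤ/27ℤ: [9, 9, 3, 3, 1, 1, 1]; 7 cycles in total.
27 − 7 = 20 transpositions; sign(π) = (−1)^20 = +1.
The Jacobi symbol (13|27) = +1 (Zolotarev) agrees.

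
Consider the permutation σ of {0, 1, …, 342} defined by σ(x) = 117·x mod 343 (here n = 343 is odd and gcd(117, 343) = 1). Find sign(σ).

-1

Orbit of 99 under x↦117x: [99, 264, 18, 48, 128, 227, 148]… (length divides ord_343(117)).
The orbit structure of x ↦ 117x mod 343: 16 orbits of sizes [42, 42, 42, 42, 42, 42, 42, 6, 6, 6, 6, 6, 6, 6, 6, 1].
With 16 cycles on 343 points, sign = (−1)^{343−16} = -1.
Zolotarev: (117|343) = -1, matching the cycle-count sign.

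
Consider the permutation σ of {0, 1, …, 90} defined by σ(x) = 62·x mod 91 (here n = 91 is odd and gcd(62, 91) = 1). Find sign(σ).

-1

Start at x=1: 1 → 62 → 22 → 90 → 29 → 69 → 1 (one orbit).
The orbit structure of x ↦ 62x mod 91: 18 orbits of sizes [6, 6, 6, 6, 6, 6, 6, 6, 6, 6, 6, 6, 6, 6, 2, 2, 2, 1].
91 − 18 = 73 transpositions; sign(π) = (−1)^73 = -1.
Via Zolotarev, sign(π_{62}) = (62|91) = -1.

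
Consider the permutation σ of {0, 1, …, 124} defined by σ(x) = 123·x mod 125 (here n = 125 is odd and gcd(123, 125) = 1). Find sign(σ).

-1

Orbit of 114 under x↦123x: [114, 22, 81, 88, 74, 102, 46]… (length divides ord_125(123)).
The orbit structure of x ↦ 123x mod 125: 4 orbits of sizes [100, 20, 4, 1].
125 − 4 = 121 transpositions; sign(π) = (−1)^121 = -1.
The Jacobi symbol (123|125) = -1 (Zolotarev) agrees.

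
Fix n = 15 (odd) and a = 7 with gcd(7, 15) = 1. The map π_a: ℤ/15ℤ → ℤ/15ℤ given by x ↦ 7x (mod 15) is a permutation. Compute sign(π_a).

Orbit of 1 under x↦7x: [1, 7, 4, 13]… (length divides ord_15(7)).
Cycle type of π: 4×3 + 1×3; total 6 cycles.
With 6 cycles on 15 points, sign = (−1)^{15−6} = -1.
Zolotarev: (7|15) = -1, matching the cycle-count sign.

-1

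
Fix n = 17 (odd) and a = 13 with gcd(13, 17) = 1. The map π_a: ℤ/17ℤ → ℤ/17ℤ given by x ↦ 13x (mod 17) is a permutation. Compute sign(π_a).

+1

Trace 1: π^k(1) = [1, 13, 16, 4] for k=0..3.
π_13 has 5 disjoint cycles with lengths [4, 4, 4, 4, 1] on {0,…,16}.
5 cycles on 17: each ℓ→(−1)^(ℓ−1), product (−1)^12 = +1.
Zolotarev: (13|17) = +1, matching the cycle-count sign.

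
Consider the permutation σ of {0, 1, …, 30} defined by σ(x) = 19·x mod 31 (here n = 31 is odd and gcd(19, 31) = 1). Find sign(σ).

+1

Trace 19: π^k(19) = [19, 20, 8, 28, 5, 2, 7] for k=0..6.
π_19 has 3 disjoint cycles with lengths [15, 15, 1] on {0,…,30}.
With 3 cycles on 31 points, sign = (−1)^{31−3} = +1.
Check: (19/31) = +1 by Zolotarev.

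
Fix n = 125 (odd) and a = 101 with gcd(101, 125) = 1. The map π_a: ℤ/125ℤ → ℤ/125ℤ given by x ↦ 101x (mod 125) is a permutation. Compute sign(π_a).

+1

Orbit of 26 under x↦101x: [26, 1, 101, 76, 51]… (length divides ord_125(101)).
The orbit structure of x ↦ 101x mod 125: 45 orbits of sizes [5, 5, 5, 5, 5, 5, 5, 5, 5, 5, 5, 5, 5, 5, 5, 5, 5, 5, 5, 5, 1, 1, 1, 1, 1, 1, 1, 1, 1, 1, 1, 1, 1, 1, 1, 1, 1, 1, 1, 1, 1, 1, 1, 1, 1].
sign(π) = (−1)^{n − #cycles} = (−1)^{125−45} = (−1)^80 = +1.
(101|125)_J = +1 (Zolotarev's lemma cross-check).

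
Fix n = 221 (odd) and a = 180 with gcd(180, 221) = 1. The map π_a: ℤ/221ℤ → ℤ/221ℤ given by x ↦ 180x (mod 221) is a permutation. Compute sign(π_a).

Orbit of 35 under x↦180x: [35, 112, 49, 201, 157, 193, 43]… (length divides ord_221(180)).
Cycle type of π: 48×4 + 16 + 12 + 1; total 7 cycles.
221 − 7 = 214 transpositions; sign(π) = (−1)^214 = +1.

+1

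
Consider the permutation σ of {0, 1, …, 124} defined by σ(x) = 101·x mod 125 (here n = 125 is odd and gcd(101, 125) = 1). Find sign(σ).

+1

Start at x=26: 26 → 1 → 101 → 76 → 51 → 26 (one orbit).
45 cycles of lengths [5, 5, 5, 5, 5, 5, 5, 5, 5, 5, 5, 5, 5, 5, 5, 5, 5, 5, 5, 5, 1, 1, 1, 1, 1, 1, 1, 1, 1, 1, 1, 1, 1, 1, 1, 1, 1, 1, 1, 1, 1, 1, 1, 1, 1].
sign(π) = (−1)^{n − #cycles} = (−1)^{125−45} = (−1)^80 = +1.
Zolotarev: (101|125) = +1, matching the cycle-count sign.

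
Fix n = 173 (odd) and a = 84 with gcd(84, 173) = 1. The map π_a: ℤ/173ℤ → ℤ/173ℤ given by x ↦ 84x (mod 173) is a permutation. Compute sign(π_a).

+1

Orbit of 51 under x↦84x: [51, 132, 16, 133, 100, 96, 106]… (length divides ord_173(84)).
Cycle lengths of π_84 on ℤ/173ℤ: [43, 43, 43, 43, 1]; 5 cycles in total.
173 − 5 = 168 transpositions; sign(π) = (−1)^168 = +1.
The Jacobi symbol (84|173) = +1 (Zolotarev) agrees.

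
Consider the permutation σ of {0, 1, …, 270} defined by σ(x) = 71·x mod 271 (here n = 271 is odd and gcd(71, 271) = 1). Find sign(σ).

Start at x=113: 113 → 164 → 262 → 174 → 159 → 178 → 172 → … (one orbit).
Cycle type of π: 270 + 1; total 2 cycles.
n − c = 271 − 2 = 269; sign = (−1)^269 = -1.
(71|271)_J = -1 (Zolotarev's lemma cross-check).

-1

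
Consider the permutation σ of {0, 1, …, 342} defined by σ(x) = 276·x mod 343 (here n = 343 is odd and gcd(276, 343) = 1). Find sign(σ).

-1

Trace 227: π^k(227) = [227, 226, 293, 263, 215, 1, 276] for k=0..6.
Cycle lengths of π_276 on ℤ/343ℤ: [42, 42, 42, 42, 42, 42, 42, 6, 6, 6, 6, 6, 6, 6, 6, 1]; 16 cycles in total.
Σ(ℓ_i−1) = 343−16 = 327; sign = (−1)^327 = -1.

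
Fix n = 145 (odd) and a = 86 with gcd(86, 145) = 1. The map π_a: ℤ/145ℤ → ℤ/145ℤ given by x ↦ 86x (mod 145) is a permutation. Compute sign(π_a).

+1

Trace 1: π^k(1) = [1, 86] for k=0..1.
Cycle type of π: 2×70 + 1×5; total 75 cycles.
145 − 75 = 70 transpositions; sign(π) = (−1)^70 = +1.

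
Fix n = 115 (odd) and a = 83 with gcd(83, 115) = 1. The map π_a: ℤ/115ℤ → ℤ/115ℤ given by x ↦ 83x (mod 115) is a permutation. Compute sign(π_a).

Trace 28: π^k(28) = [28, 24, 37, 81, 53, 29, 107] for k=0..6.
π_83 has 5 disjoint cycles with lengths [44, 44, 22, 4, 1] on {0,…,114}.
115 − 5 = 110 transpositions; sign(π) = (−1)^110 = +1.
Check: (83/115) = +1 by Zolotarev.

+1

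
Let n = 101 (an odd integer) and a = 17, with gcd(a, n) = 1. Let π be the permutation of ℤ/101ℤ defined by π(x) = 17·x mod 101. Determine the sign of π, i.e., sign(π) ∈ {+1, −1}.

+1

Start at x=17: 17 → 87 → 65 → 95 → 100 → 84 → 14 → … (one orbit).
The orbit structure of x ↦ 17x mod 101: 11 orbits of sizes [10, 10, 10, 10, 10, 10, 10, 10, 10, 10, 1].
Σ(ℓ_i−1) = 101−11 = 90; sign = (−1)^90 = +1.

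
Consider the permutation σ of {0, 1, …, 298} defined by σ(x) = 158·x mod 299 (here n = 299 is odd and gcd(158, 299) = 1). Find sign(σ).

+1

Trace 131: π^k(131) = [131, 67, 121, 281, 146, 45, 233] for k=0..6.
Decompose π into cycles: lengths [132, 132, 22, 12, 1] (5 cycles, including the fixed point 0).
299 − 5 = 294 transpositions; sign(π) = (−1)^294 = +1.
Zolotarev: (158|299) = +1, matching the cycle-count sign.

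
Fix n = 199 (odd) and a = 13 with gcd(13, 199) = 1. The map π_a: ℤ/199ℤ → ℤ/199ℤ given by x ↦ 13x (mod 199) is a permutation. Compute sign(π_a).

+1

Trace 140: π^k(140) = [140, 29, 178, 125, 33, 31, 5] for k=0..6.
The orbit structure of x ↦ 13x mod 199: 3 orbits of sizes [99, 99, 1].
3 cycles on 199: each ℓ→(−1)^(ℓ−1), product (−1)^196 = +1.
(13|199)_J = +1 (Zolotarev's lemma cross-check).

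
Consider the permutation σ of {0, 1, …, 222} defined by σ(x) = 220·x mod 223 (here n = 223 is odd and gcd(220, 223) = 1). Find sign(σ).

Orbit of 183 under x↦220x: [183, 120, 86, 188, 105, 131, 53]… (length divides ord_223(220)).
Decompose π into cycles: lengths [111, 111, 1] (3 cycles, including the fixed point 0).
n − c = 223 − 3 = 220; sign = (−1)^220 = +1.
Via Zolotarev, sign(π_{220}) = (220|223) = +1.

+1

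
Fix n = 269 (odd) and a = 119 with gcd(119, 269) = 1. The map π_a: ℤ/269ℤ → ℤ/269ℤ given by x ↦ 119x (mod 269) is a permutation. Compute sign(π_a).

+1

Trace 235: π^k(235) = [235, 258, 36, 249, 41, 37, 99] for k=0..6.
Cycle type of π: 67×4 + 1; total 5 cycles.
With 5 cycles on 269 points, sign = (−1)^{269−5} = +1.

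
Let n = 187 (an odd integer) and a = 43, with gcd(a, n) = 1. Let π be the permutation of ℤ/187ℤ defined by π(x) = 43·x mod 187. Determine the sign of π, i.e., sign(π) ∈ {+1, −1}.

-1

Start at x=67: 67 → 76 → 89 → 87 → 1 → 43 → 166 → … (one orbit).
The orbit structure of x ↦ 43x mod 187: 28 orbits of sizes [8, 8, 8, 8, 8, 8, 8, 8, 8, 8, 8, 8, 8, 8, 8, 8, 8, 8, 8, 8, 8, 8, 2, 2, 2, 2, 2, 1].
sign(π) = (−1)^{n − #cycles} = (−1)^{187−28} = (−1)^159 = -1.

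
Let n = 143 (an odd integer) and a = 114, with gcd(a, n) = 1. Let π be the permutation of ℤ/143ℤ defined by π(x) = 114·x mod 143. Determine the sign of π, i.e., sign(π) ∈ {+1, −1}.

+1

Orbit of 12 under x↦114x: [12, 81, 82, 53, 36, 100, 103]… (length divides ord_143(114)).
The orbit structure of x ↦ 114x mod 143: 9 orbits of sizes [30, 30, 30, 30, 6, 6, 5, 5, 1].
With 9 cycles on 143 points, sign = (−1)^{143−9} = +1.
Via Zolotarev, sign(π_{114}) = (114|143) = +1.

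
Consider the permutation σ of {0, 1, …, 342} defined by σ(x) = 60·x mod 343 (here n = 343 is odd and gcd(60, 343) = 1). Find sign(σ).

Orbit of 193 under x↦60x: [193, 261, 225, 123, 177, 330, 249]… (length divides ord_343(60)).
π_60 has 7 disjoint cycles with lengths [147, 147, 21, 21, 3, 3, 1] on {0,…,342}.
sign(π) = (−1)^{n − #cycles} = (−1)^{343−7} = (−1)^336 = +1.

+1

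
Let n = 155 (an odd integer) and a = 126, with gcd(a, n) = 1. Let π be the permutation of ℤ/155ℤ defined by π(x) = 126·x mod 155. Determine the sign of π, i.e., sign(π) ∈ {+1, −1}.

Start at x=101: 101 → 16 → 1 → 126 → 66 → 101 (one orbit).
35 cycles of lengths [5, 5, 5, 5, 5, 5, 5, 5, 5, 5, 5, 5, 5, 5, 5, 5, 5, 5, 5, 5, 5, 5, 5, 5, 5, 5, 5, 5, 5, 5, 1, 1, 1, 1, 1].
With 35 cycles on 155 points, sign = (−1)^{155−35} = +1.
Via Zolotarev, sign(π_{126}) = (126|155) = +1.

+1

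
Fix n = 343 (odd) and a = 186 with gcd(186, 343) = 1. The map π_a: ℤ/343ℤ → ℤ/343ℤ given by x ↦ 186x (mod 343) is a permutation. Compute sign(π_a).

Orbit of 95 under x↦186x: [95, 177, 337, 256, 282, 316, 123]… (length divides ord_343(186)).
7 cycles of lengths [147, 147, 21, 21, 3, 3, 1].
sign(π) = (−1)^{n − #cycles} = (−1)^{343−7} = (−1)^336 = +1.

+1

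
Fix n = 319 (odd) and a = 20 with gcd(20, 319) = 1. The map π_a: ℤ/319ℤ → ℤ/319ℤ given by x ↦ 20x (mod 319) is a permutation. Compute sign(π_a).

+1

Orbit of 136 under x↦20x: [136, 168, 170, 210, 53, 103, 146]… (length divides ord_319(20)).
π_20 has 15 disjoint cycles with lengths [35, 35, 35, 35, 35, 35, 35, 35, 7, 7, 7, 7, 5, 5, 1] on {0,…,318}.
15 cycles on 319: each ℓ→(−1)^(ℓ−1), product (−1)^304 = +1.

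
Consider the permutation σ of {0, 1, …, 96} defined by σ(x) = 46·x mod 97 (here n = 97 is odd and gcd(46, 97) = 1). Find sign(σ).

Orbit of 45 under x↦46x: [45, 33, 63, 85, 30, 22, 42]… (length divides ord_97(46)).
Cycle lengths of π_46 on ℤ/97ℤ: [32, 32, 32, 1]; 4 cycles in total.
97 − 4 = 93 transpositions; sign(π) = (−1)^93 = -1.

-1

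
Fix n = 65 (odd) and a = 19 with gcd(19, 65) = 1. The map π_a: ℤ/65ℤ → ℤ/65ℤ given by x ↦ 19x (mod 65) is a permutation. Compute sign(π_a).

Trace 44: π^k(44) = [44, 56, 24, 1, 19, 36, 34] for k=0..6.
Cycle type of π: 12×5 + 2×2 + 1; total 8 cycles.
65 − 8 = 57 transpositions; sign(π) = (−1)^57 = -1.
Zolotarev: (19|65) = -1, matching the cycle-count sign.

-1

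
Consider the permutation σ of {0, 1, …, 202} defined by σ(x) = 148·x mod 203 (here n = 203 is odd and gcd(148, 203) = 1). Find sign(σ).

-1

Trace 106: π^k(106) = [106, 57, 113, 78, 176, 64, 134] for k=0..6.
14 cycles of lengths [28, 28, 28, 28, 28, 28, 28, 1, 1, 1, 1, 1, 1, 1].
203 − 14 = 189 transpositions; sign(π) = (−1)^189 = -1.
Check: (148/203) = -1 by Zolotarev.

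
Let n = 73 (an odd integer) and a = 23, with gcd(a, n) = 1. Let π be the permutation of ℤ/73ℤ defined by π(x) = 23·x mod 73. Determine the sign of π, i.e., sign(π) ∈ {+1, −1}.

Trace 55: π^k(55) = [55, 24, 41, 67, 8, 38, 71] for k=0..6.
Cycle type of π: 36×2 + 1; total 3 cycles.
73 − 3 = 70 transpositions; sign(π) = (−1)^70 = +1.

+1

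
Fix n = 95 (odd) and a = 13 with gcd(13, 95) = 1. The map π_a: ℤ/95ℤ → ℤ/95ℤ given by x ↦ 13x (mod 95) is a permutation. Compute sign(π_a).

Start at x=52: 52 → 11 → 48 → 54 → 37 → 6 → 78 → … (one orbit).
The orbit structure of x ↦ 13x mod 95: 5 orbits of sizes [36, 36, 18, 4, 1].
5 cycles on 95: each ℓ→(−1)^(ℓ−1), product (−1)^90 = +1.
Check: (13/95) = +1 by Zolotarev.

+1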